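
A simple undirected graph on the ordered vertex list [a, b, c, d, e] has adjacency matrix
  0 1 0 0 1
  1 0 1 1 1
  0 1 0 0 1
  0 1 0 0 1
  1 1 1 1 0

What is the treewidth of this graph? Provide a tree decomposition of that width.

Treewidth 2.
One such decomposition:
Bags: B1 = {b, c, e}  B2 = {a, b, e}  B3 = {b, d, e}
Tree: B1–B2, B2–B3

Each bag holds 3 vertices, so the decomposition has width 2, which upper-bounds the treewidth. On the other hand G contains the 3-clique {b, d, e}. A clique must lie in a single bag of any decomposition, so no decomposition can have width below 2. Therefore the treewidth is 2.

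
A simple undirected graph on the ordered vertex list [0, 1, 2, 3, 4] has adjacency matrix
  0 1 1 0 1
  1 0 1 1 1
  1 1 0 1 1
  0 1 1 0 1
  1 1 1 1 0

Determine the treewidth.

A width-3 tree decomposition is:
Bags: B1 = {1, 2, 3, 4}  B2 = {0, 1, 2, 4}
Tree: B1–B2
The largest bag has 4 vertices, giving width 3; this decomposition certifies tw(G) ≤ 3. Conversely, {0, 1, 2, 4} is a clique of size 4, and the vertices of any clique must share a bag in every tree decomposition; so some bag has ≥ 4 vertices and tw(G) ≥ 3. Combining the bounds, tw(G) = 3.

3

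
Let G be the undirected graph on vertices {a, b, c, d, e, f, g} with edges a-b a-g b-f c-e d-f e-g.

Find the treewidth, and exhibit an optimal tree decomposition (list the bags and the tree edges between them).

Every bag has size at most 2, so the width is 2 − 1 = 1 and tw(G) ≤ 1. G has an edge, so its treewidth is at least 1. Combining the bounds, tw(G) = 1.

Treewidth 1.
Bags: B1 = {c, e}  B2 = {e, g}  B3 = {a, g}  B4 = {a, b}  B5 = {b, f}  B6 = {d, f}
Tree: B1–B2, B2–B3, B3–B4, B4–B5, B5–B6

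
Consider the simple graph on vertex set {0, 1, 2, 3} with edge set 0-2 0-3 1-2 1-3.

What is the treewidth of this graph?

A width-2 tree decomposition is:
Bags: B1 = {0, 2, 3}  B2 = {1, 2, 3}
Tree: B1–B2
Every bag has size at most 3, so the width is 3 − 1 = 2 and tw(G) ≤ 2. The edges 3–0–2–1–3 form a cycle, so G is not a tree and its treewidth is at least 2. Hence tw(G) = 2 exactly.

2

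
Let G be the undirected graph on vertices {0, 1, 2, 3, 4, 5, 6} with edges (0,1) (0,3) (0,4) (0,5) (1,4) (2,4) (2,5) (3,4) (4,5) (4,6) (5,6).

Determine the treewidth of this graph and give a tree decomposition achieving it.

Treewidth 2.
One optimal decomposition is:
Bags: B1 = {0, 4, 5}  B2 = {0, 3, 4}  B3 = {4, 5, 6}  B4 = {0, 1, 4}  B5 = {2, 4, 5}
Tree: B1–B2, B1–B3, B1–B4, B3–B5

The largest bag has 3 vertices, giving width 2; this decomposition certifies tw(G) ≤ 2. On the other hand G contains the 3-clique {0, 1, 4}. A clique must lie in a single bag of any decomposition, so no decomposition can have width below 2. Hence tw(G) = 2 exactly.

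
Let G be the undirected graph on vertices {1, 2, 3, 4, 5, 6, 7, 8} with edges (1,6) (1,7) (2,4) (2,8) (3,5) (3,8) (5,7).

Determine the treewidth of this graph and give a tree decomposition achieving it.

Treewidth 1.
One optimal decomposition is:
Bags: B1 = {1, 6}  B2 = {1, 7}  B3 = {5, 7}  B4 = {3, 5}  B5 = {3, 8}  B6 = {2, 8}  B7 = {2, 4}
Tree: B1–B2, B2–B3, B3–B4, B4–B5, B5–B6, B6–B7

Each bag holds 2 vertices, so the decomposition has width 1, which upper-bounds the treewidth. Any graph with an edge has treewidth ≥ 1, and G has the edge 6–1. The upper and lower bounds meet at 1, so that is the treewidth.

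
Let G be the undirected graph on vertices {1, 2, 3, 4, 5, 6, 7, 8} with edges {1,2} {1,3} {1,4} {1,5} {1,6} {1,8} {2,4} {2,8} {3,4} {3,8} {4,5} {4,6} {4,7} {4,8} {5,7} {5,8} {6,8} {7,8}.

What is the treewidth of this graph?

3

A width-3 tree decomposition is:
Bags: B1 = {4, 5, 7, 8}  B2 = {1, 4, 5, 8}  B3 = {1, 4, 6, 8}  B4 = {1, 3, 4, 8}  B5 = {1, 2, 4, 8}
Tree: B1–B2, B2–B3, B2–B4, B3–B5
Every bag has size at most 4, so the width is 4 − 1 = 3 and tw(G) ≤ 3. For the lower bound, the 4 vertices {1, 2, 4, 8} are pairwise adjacent, and any tree decomposition puts a clique entirely inside one bag — forcing width ≥ 3. Therefore the treewidth is 3.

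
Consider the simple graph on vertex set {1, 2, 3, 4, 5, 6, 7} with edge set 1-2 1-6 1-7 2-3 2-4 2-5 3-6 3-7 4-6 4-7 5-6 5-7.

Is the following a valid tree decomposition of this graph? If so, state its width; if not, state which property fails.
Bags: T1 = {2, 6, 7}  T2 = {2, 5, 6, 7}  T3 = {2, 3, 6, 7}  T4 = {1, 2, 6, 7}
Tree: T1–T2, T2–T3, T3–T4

A tree decomposition must satisfy three properties: every vertex lies in some bag; for every edge, both endpoints lie together in some bag; and for every vertex, the bags containing it form a connected subtree. Here vertex 4 appears in no bag, so the decomposition is invalid.

No — vertex 4 appears in no bag.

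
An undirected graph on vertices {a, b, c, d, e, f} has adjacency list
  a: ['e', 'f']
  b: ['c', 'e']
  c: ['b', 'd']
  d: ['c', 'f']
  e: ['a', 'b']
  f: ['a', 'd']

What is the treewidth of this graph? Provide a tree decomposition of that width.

Each bag holds 3 vertices, so the decomposition has width 2, which upper-bounds the treewidth. The edges d–f–a–e–b–c–d form a cycle, so G is not a tree and its treewidth is at least 2. Hence tw(G) = 2 exactly.

Treewidth 2.
Bags: B1 = {a, d, f}  B2 = {a, d, e}  B3 = {b, d, e}  B4 = {b, c, d}
Tree: B1–B2, B2–B3, B3–B4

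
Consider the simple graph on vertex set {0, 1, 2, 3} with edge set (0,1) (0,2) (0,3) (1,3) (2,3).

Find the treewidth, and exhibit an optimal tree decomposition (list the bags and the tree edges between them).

Each bag holds 3 vertices, so the decomposition has width 2, which upper-bounds the treewidth. Conversely, {0, 1, 3} is a clique of size 3, and the vertices of any clique must share a bag in every tree decomposition; so some bag has ≥ 3 vertices and tw(G) ≥ 2. Hence tw(G) = 2 exactly.

Treewidth 2.
One optimal decomposition is:
Bags: B1 = {0, 2, 3}  B2 = {0, 1, 3}
Tree: B1–B2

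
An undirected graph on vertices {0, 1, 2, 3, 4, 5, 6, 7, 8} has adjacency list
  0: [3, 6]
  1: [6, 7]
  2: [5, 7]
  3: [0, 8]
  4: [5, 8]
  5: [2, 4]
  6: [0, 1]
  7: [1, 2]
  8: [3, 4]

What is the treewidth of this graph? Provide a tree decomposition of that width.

Every bag has size at most 3, so the width is 3 − 1 = 2 and tw(G) ≤ 2. For the lower bound, G contains the cycle 2–5–4–8–3–0–6–1–7–2, so G is not a forest; only forests have treewidth ≤ 1, hence tw(G) ≥ 2. Hence tw(G) = 2 exactly.

Treewidth 2.
Bags: B1 = {2, 4, 5}  B2 = {2, 4, 8}  B3 = {2, 3, 8}  B4 = {0, 2, 3}  B5 = {0, 2, 6}  B6 = {1, 2, 6}  B7 = {1, 2, 7}
Tree: B1–B2, B2–B3, B3–B4, B4–B5, B5–B6, B6–B7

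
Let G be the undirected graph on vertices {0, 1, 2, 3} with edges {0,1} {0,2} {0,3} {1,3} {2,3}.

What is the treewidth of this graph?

2

A width-2 tree decomposition is:
Bags: B1 = {0, 2, 3}  B2 = {0, 1, 3}
Tree: B1–B2
Each bag holds 3 vertices, so the decomposition has width 2, which upper-bounds the treewidth. For the lower bound, the 3 vertices {0, 1, 3} are pairwise adjacent, and any tree decomposition puts a clique entirely inside one bag — forcing width ≥ 2. The upper and lower bounds meet at 2, so that is the treewidth.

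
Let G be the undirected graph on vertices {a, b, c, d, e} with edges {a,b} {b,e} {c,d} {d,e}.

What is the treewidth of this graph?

A width-1 tree decomposition is:
Bags: B1 = {b, e}  B2 = {a, b}  B3 = {d, e}  B4 = {c, d}
Tree: B1–B2, B1–B3, B3–B4
Each bag holds 2 vertices, so the decomposition has width 1, which upper-bounds the treewidth. Since G has at least one edge (e.g. e–b), it is not an edgeless graph, so tw(G) ≥ 1. The upper and lower bounds meet at 1, so that is the treewidth.

1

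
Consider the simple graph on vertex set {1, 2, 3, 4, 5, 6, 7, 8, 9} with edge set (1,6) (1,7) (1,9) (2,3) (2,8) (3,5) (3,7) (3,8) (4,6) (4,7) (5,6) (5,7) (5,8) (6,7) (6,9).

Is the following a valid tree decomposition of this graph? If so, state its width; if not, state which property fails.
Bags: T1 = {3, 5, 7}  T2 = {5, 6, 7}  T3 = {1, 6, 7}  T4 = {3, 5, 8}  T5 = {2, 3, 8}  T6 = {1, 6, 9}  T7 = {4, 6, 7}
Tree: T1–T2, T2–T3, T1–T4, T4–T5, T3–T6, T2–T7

Yes; width 2.

Every vertex of G appears in some bag (union = {1, 2, 3, 4, 5, 6, 7, 8, 9}); every edge is covered by a bag; and for each vertex v the set of bags containing v is connected in the bag tree. The decomposition is therefore valid. The largest bag has 3 vertices, so the width is 2.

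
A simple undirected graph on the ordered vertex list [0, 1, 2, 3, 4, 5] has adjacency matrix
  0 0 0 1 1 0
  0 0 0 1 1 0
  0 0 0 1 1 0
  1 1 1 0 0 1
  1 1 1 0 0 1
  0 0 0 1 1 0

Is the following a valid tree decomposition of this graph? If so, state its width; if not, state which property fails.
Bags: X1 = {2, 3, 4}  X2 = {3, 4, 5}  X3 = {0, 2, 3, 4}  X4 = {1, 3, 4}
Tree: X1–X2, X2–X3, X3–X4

No — bags containing vertex 2 are not connected in the tree.

A tree decomposition must satisfy three properties: every vertex lies in some bag; for every edge, both endpoints lie together in some bag; and for every vertex, the bags containing it form a connected subtree. Here bags containing vertex 2 are not connected in the tree, so the decomposition is invalid.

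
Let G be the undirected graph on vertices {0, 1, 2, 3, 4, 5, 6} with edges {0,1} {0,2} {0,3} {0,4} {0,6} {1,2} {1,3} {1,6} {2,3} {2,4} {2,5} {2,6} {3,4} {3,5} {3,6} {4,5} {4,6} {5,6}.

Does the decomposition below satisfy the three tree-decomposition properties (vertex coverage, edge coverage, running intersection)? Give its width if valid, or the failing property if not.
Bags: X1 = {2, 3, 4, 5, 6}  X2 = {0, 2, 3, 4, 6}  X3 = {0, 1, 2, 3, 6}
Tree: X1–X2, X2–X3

Checking the three conditions: (i) the bags cover all of {0, 1, 2, 3, 4, 5, 6}; (ii) for each edge, some bag contains both endpoints; (iii) the bags containing any fixed vertex form a subtree. All hold, so the decomposition is valid with width 5 − 1 = 4.

Yes; width 4.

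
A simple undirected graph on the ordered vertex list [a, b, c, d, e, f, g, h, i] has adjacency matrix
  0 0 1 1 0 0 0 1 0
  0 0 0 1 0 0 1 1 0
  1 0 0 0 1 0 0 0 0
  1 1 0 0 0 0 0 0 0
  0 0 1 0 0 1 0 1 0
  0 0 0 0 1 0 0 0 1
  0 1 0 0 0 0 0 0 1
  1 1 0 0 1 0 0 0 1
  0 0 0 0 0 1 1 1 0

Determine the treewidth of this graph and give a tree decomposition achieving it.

Treewidth 3.
One optimal decomposition is:
Bags: B1 = {a, b, d, g}  B2 = {a, b, g, h}  B3 = {a, g, h, i}  B4 = {a, c, h, i}  B5 = {c, e, h, i}  B6 = {c, e, f, i}
Tree: B1–B2, B2–B3, B3–B4, B4–B5, B5–B6

The largest bag has 4 vertices, giving width 3; this decomposition certifies tw(G) ≤ 3. For the lower bound: the 4 vertex sets {b,d,g}, {a}, {h}, {c,e,f,i} are disjoint, each induces a connected subgraph, and every pair is joined by at least one edge of G. Contracting each set to a single vertex therefore yields K_{4} as a minor, and since treewidth is minor-monotone, tw(G) ≥ tw(K_{4}) = 3. Therefore the treewidth is 3.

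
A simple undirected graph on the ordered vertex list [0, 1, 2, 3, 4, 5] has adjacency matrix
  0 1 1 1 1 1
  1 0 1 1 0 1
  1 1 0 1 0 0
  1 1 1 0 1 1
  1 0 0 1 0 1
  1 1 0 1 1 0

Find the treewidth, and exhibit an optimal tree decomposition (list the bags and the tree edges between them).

The largest bag has 4 vertices, giving width 3; this decomposition certifies tw(G) ≤ 3. Conversely, {0, 1, 2, 3} is a clique of size 4, and the vertices of any clique must share a bag in every tree decomposition; so some bag has ≥ 4 vertices and tw(G) ≥ 3. The upper and lower bounds meet at 3, so that is the treewidth.

Treewidth 3.
Bags: B1 = {0, 3, 4, 5}  B2 = {0, 1, 3, 5}  B3 = {0, 1, 2, 3}
Tree: B1–B2, B2–B3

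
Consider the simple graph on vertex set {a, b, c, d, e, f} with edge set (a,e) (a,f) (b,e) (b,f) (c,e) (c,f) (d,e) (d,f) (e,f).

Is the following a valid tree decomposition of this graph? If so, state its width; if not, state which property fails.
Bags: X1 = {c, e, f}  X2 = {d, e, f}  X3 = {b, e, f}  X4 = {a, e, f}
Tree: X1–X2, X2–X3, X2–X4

Yes; width 2.

Vertex coverage: the bags together contain {a, b, c, d, e, f}, the full vertex set. Edge coverage: each edge of G has both endpoints in at least one bag. Running intersection: for every vertex, the bags containing it form a connected subtree. All three properties hold, so this is a valid tree decomposition of width max|bag| − 1 = 2, and hence tw(G) ≤ 2.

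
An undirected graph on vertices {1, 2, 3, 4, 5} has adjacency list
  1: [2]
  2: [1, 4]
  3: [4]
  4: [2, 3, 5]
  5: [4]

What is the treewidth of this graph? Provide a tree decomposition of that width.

The largest bag has 2 vertices, giving width 1; this decomposition certifies tw(G) ≤ 1. Any graph with an edge has treewidth ≥ 1, and G has the edge 4–2. Combining the bounds, tw(G) = 1.

Treewidth 1.
One such decomposition:
Bags: B1 = {2, 4}  B2 = {1, 2}  B3 = {3, 4}  B4 = {4, 5}
Tree: B1–B2, B1–B3, B1–B4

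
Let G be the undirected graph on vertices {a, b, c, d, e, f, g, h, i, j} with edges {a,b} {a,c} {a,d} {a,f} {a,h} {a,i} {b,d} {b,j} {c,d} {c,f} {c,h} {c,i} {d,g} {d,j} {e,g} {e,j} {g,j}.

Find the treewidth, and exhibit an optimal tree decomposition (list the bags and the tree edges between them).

Each bag holds 3 vertices, so the decomposition has width 2, which upper-bounds the treewidth. For the lower bound, the 3 vertices {d, g, j} are pairwise adjacent, and any tree decomposition puts a clique entirely inside one bag — forcing width ≥ 2. The upper and lower bounds meet at 2, so that is the treewidth.

Treewidth 2.
Bags: B1 = {d, g, j}  B2 = {b, d, j}  B3 = {a, b, d}  B4 = {a, c, d}  B5 = {e, g, j}  B6 = {a, c, h}  B7 = {a, c, i}  B8 = {a, c, f}
Tree: B1–B2, B2–B3, B3–B4, B1–B5, B4–B6, B6–B7, B7–B8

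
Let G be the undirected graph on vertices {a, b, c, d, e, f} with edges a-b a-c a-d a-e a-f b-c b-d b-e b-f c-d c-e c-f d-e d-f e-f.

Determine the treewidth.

A width-5 tree decomposition is:
Bags: B1 = {a, b, c, d, e, f}
Tree: (single bag)
A single bag containing all 6 vertices is trivially a valid decomposition of width 5. For the lower bound, the 6 vertices {a, b, c, d, e, f} are pairwise adjacent, and any tree decomposition puts a clique entirely inside one bag — forcing width ≥ 5. Combining the bounds, tw(G) = 5.

5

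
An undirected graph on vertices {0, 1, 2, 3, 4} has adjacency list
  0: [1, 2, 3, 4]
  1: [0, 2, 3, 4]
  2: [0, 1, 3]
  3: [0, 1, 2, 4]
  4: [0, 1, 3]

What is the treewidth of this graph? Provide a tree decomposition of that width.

The largest bag has 4 vertices, giving width 3; this decomposition certifies tw(G) ≤ 3. On the other hand G contains the 4-clique {0, 1, 2, 3}. A clique must lie in a single bag of any decomposition, so no decomposition can have width below 3. Combining the bounds, tw(G) = 3.

Treewidth 3.
Bags: B1 = {0, 1, 3, 4}  B2 = {0, 1, 2, 3}
Tree: B1–B2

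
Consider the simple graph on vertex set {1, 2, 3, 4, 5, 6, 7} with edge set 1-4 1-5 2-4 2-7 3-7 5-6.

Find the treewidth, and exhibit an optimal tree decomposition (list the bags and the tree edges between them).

The largest bag has 2 vertices, giving width 1; this decomposition certifies tw(G) ≤ 1. Since G has at least one edge (e.g. 3–7), it is not an edgeless graph, so tw(G) ≥ 1. The upper and lower bounds meet at 1, so that is the treewidth.

Treewidth 1.
One optimal decomposition is:
Bags: B1 = {3, 7}  B2 = {2, 7}  B3 = {2, 4}  B4 = {1, 4}  B5 = {1, 5}  B6 = {5, 6}
Tree: B1–B2, B2–B3, B3–B4, B4–B5, B5–B6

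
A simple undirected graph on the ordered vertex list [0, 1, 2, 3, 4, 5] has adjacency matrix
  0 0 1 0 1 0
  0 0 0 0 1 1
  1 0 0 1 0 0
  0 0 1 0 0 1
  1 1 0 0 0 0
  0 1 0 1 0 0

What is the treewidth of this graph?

2

A width-2 tree decomposition is:
Bags: B1 = {0, 2, 3}  B2 = {0, 3, 4}  B3 = {1, 3, 4}  B4 = {1, 3, 5}
Tree: B1–B2, B2–B3, B3–B4
The largest bag has 3 vertices, giving width 2; this decomposition certifies tw(G) ≤ 2. The edges 3–2–0–4–1–5–3 form a cycle, so G is not a tree and its treewidth is at least 2. Therefore the treewidth is 2.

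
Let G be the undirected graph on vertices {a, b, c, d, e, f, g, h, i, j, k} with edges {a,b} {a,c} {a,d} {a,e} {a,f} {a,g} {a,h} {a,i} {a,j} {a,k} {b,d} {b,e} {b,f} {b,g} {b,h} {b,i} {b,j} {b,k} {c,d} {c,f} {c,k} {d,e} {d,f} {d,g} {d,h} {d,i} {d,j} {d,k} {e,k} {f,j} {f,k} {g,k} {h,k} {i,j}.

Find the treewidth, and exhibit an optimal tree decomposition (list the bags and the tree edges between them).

The largest bag has 5 vertices, giving width 4; this decomposition certifies tw(G) ≤ 4. On the other hand G contains the 5-clique {a, c, d, f, k}. A clique must lie in a single bag of any decomposition, so no decomposition can have width below 4. Hence tw(G) = 4 exactly.

Treewidth 4.
One optimal decomposition is:
Bags: B1 = {a, b, d, f, j}  B2 = {a, b, d, f, k}  B3 = {a, b, d, i, j}  B4 = {a, b, d, g, k}  B5 = {a, b, d, h, k}  B6 = {a, b, d, e, k}  B7 = {a, c, d, f, k}
Tree: B1–B2, B1–B3, B2–B4, B2–B5, B4–B6, B2–B7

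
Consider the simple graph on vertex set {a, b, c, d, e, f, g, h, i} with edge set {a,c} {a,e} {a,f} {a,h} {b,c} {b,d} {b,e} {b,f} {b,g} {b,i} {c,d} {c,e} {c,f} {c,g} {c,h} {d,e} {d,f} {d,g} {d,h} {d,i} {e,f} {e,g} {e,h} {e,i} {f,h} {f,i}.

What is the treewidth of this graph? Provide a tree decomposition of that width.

Treewidth 4.
Bags: B1 = {b, c, d, e, f}  B2 = {c, d, e, f, h}  B3 = {b, d, e, f, i}  B4 = {b, c, d, e, g}  B5 = {a, c, e, f, h}
Tree: B1–B2, B1–B3, B1–B4, B2–B5

Each bag holds 5 vertices, so the decomposition has width 4, which upper-bounds the treewidth. On the other hand G contains the 5-clique {b, c, d, e, g}. A clique must lie in a single bag of any decomposition, so no decomposition can have width below 4. Therefore the treewidth is 4.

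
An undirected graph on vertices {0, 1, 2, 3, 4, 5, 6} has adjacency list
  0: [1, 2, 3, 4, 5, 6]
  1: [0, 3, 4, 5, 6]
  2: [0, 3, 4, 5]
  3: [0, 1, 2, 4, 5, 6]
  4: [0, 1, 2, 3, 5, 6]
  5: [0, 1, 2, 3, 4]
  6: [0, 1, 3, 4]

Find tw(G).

4

A width-4 tree decomposition is:
Bags: B1 = {0, 1, 3, 4, 5}  B2 = {0, 1, 3, 4, 6}  B3 = {0, 2, 3, 4, 5}
Tree: B1–B2, B1–B3
The largest bag has 5 vertices, giving width 4; this decomposition certifies tw(G) ≤ 4. On the other hand G contains the 5-clique {0, 1, 3, 4, 5}. A clique must lie in a single bag of any decomposition, so no decomposition can have width below 4. Therefore the treewidth is 4.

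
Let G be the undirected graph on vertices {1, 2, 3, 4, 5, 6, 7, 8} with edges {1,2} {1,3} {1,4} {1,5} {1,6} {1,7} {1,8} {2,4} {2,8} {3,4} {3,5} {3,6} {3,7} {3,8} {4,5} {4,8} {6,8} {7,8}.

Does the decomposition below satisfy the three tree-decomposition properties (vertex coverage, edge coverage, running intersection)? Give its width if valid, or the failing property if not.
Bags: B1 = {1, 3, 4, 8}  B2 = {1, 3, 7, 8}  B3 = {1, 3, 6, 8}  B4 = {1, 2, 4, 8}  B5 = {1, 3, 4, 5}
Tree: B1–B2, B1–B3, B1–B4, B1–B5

Checking the three conditions: (i) the bags cover all of {1, 2, 3, 4, 5, 6, 7, 8}; (ii) for each edge, some bag contains both endpoints; (iii) the bags containing any fixed vertex form a subtree. All hold, so the decomposition is valid with width 4 − 1 = 3.

Yes; width 3.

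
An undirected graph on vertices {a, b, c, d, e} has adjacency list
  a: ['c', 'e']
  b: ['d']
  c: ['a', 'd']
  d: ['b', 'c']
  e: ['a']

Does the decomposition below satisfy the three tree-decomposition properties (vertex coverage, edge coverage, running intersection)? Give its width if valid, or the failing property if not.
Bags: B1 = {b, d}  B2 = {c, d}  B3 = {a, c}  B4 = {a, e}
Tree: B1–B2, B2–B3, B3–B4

Every vertex of G appears in some bag (union = {a, b, c, d, e}); every edge is covered by a bag; and for each vertex v the set of bags containing v is connected in the bag tree. The decomposition is therefore valid. The largest bag has 2 vertices, so the width is 1.

Yes; width 1.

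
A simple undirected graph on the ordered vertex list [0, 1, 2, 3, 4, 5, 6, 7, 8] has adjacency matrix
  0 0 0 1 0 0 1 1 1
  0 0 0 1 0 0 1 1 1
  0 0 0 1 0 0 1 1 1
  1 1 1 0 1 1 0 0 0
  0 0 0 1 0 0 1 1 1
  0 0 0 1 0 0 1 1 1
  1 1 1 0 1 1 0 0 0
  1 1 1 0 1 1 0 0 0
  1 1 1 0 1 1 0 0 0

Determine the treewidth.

4

A width-4 tree decomposition is:
Bags: B1 = {3, 5, 6, 7, 8}  B2 = {3, 4, 6, 7, 8}  B3 = {0, 3, 6, 7, 8}  B4 = {1, 3, 6, 7, 8}  B5 = {2, 3, 6, 7, 8}
Tree: B1–B2, B2–B3, B3–B4, B4–B5
Every bag has size at most 5, so the width is 5 − 1 = 4 and tw(G) ≤ 4. For the lower bound: the 5 vertex sets {5,8}, {4,6}, {0,3}, {7}, {1} are disjoint, each induces a connected subgraph, and every pair is joined by at least one edge of G. Contracting each set to a single vertex therefore yields K_{5} as a minor, and since treewidth is minor-monotone, tw(G) ≥ tw(K_{5}) = 4. Therefore the treewidth is 4.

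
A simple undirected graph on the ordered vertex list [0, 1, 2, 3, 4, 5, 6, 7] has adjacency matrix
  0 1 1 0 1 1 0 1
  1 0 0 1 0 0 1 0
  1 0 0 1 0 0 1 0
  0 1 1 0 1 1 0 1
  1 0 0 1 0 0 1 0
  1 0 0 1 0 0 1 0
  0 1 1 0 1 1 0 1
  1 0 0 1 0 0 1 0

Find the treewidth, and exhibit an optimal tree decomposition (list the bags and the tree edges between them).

Treewidth 3.
One such decomposition:
Bags: B1 = {0, 3, 6, 7}  B2 = {0, 2, 3, 6}  B3 = {0, 1, 3, 6}  B4 = {0, 3, 4, 6}  B5 = {0, 3, 5, 6}
Tree: B1–B2, B2–B3, B3–B4, B4–B5

Every bag has size at most 4, so the width is 4 − 1 = 3 and tw(G) ≤ 3. For the lower bound: the 4 vertex sets {3,7}, {2,6}, {0}, {1} are disjoint, each induces a connected subgraph, and every pair is joined by at least one edge of G. Contracting each set to a single vertex therefore yields K_{4} as a minor, and since treewidth is minor-monotone, tw(G) ≥ tw(K_{4}) = 3. Combining the bounds, tw(G) = 3.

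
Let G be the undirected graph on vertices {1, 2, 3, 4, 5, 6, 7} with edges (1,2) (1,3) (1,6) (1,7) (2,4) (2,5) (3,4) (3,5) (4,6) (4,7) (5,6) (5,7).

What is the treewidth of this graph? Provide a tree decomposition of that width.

Treewidth 3.
Bags: B1 = {1, 2, 4, 5}  B2 = {1, 4, 5, 7}  B3 = {1, 3, 4, 5}  B4 = {1, 4, 5, 6}
Tree: B1–B2, B2–B3, B3–B4

Each bag holds 4 vertices, so the decomposition has width 3, which upper-bounds the treewidth. For the lower bound: the 4 vertex sets {2,5}, {4,7}, {1}, {3} are disjoint, each induces a connected subgraph, and every pair is joined by at least one edge of G. Contracting each set to a single vertex therefore yields K_{4} as a minor, and since treewidth is minor-monotone, tw(G) ≥ tw(K_{4}) = 3. Hence tw(G) = 3 exactly.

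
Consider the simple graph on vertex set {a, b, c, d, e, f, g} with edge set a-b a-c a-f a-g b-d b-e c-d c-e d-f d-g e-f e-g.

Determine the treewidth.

A width-3 tree decomposition is:
Bags: B1 = {a, c, d, e}  B2 = {a, b, d, e}  B3 = {a, d, e, f}  B4 = {a, d, e, g}
Tree: B1–B2, B2–B3, B3–B4
The largest bag has 4 vertices, giving width 3; this decomposition certifies tw(G) ≤ 3. For the lower bound: the 4 vertex sets {a,c}, {b,d}, {e}, {f} are disjoint, each induces a connected subgraph, and every pair is joined by at least one edge of G. Contracting each set to a single vertex therefore yields K_{4} as a minor, and since treewidth is minor-monotone, tw(G) ≥ tw(K_{4}) = 3. Hence tw(G) = 3 exactly.

3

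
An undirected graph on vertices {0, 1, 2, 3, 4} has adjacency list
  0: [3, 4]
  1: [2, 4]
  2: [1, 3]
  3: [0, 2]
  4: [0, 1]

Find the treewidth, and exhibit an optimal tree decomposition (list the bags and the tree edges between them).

Treewidth 2.
Bags: B1 = {0, 1, 4}  B2 = {0, 1, 2}  B3 = {0, 2, 3}
Tree: B1–B2, B2–B3

Every bag has size at most 3, so the width is 3 − 1 = 2 and tw(G) ≤ 2. The edges 0–4–1–2–3–0 form a cycle, so G is not a tree and its treewidth is at least 2. Hence tw(G) = 2 exactly.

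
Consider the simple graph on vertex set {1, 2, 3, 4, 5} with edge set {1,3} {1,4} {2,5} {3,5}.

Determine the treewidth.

A width-1 tree decomposition is:
Bags: B1 = {2, 5}  B2 = {3, 5}  B3 = {1, 3}  B4 = {1, 4}
Tree: B1–B2, B2–B3, B3–B4
The largest bag has 2 vertices, giving width 1; this decomposition certifies tw(G) ≤ 1. G has an edge, so its treewidth is at least 1. Combining the bounds, tw(G) = 1.

1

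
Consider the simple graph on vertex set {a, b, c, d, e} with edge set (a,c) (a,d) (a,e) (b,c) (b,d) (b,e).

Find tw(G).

2

A width-2 tree decomposition is:
Bags: B1 = {a, b, e}  B2 = {a, b, d}  B3 = {a, b, c}
Tree: B1–B2, B2–B3
The largest bag has 3 vertices, giving width 2; this decomposition certifies tw(G) ≤ 2. The edges e–b–d–a–e form a cycle, so G is not a tree and its treewidth is at least 2. Therefore the treewidth is 2.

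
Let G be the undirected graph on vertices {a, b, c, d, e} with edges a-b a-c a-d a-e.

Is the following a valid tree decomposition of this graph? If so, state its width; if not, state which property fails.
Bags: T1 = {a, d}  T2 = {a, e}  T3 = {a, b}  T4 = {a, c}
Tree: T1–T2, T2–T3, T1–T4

Checking the three conditions: (i) the bags cover all of {a, b, c, d, e}; (ii) for each edge, some bag contains both endpoints; (iii) the bags containing any fixed vertex form a subtree. All hold, so the decomposition is valid with width 2 − 1 = 1.

Yes; width 1.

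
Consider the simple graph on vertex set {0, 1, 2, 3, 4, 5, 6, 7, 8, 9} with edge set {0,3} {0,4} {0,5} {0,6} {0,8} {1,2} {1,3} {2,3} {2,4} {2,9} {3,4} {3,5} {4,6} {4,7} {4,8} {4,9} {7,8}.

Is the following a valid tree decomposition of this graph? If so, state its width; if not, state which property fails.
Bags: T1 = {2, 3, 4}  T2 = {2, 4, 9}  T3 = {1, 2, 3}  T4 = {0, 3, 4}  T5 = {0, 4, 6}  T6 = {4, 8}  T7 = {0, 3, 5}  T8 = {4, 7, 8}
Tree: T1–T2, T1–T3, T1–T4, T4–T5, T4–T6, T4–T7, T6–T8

A tree decomposition must satisfy three properties: every vertex lies in some bag; for every edge, both endpoints lie together in some bag; and for every vertex, the bags containing it form a connected subtree. Here edge (0,8) lies in no bag, so the decomposition is invalid.

No — edge (0,8) lies in no bag.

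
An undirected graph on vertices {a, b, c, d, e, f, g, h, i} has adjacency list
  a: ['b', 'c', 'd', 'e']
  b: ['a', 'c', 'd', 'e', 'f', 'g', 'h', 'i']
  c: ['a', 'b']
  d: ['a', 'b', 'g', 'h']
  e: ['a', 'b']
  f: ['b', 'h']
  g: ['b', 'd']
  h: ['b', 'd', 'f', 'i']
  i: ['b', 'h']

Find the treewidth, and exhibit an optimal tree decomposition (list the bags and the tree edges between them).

The largest bag has 3 vertices, giving width 2; this decomposition certifies tw(G) ≤ 2. Conversely, {b, d, g} is a clique of size 3, and the vertices of any clique must share a bag in every tree decomposition; so some bag has ≥ 3 vertices and tw(G) ≥ 2. The upper and lower bounds meet at 2, so that is the treewidth.

Treewidth 2.
One optimal decomposition is:
Bags: B1 = {a, b, c}  B2 = {a, b, d}  B3 = {b, d, h}  B4 = {b, h, i}  B5 = {b, f, h}  B6 = {b, d, g}  B7 = {a, b, e}
Tree: B1–B2, B2–B3, B3–B4, B3–B5, B3–B6, B1–B7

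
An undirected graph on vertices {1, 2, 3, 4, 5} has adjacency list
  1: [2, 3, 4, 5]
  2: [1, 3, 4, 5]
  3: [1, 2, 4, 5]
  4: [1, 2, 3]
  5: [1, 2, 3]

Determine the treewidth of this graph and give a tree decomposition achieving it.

Each bag holds 4 vertices, so the decomposition has width 3, which upper-bounds the treewidth. Conversely, {1, 2, 3, 4} is a clique of size 4, and the vertices of any clique must share a bag in every tree decomposition; so some bag has ≥ 4 vertices and tw(G) ≥ 3. The upper and lower bounds meet at 3, so that is the treewidth.

Treewidth 3.
Bags: B1 = {1, 2, 3, 5}  B2 = {1, 2, 3, 4}
Tree: B1–B2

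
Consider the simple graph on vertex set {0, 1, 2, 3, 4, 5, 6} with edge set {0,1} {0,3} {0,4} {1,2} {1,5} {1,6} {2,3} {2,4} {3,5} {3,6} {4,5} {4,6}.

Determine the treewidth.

A width-3 tree decomposition is:
Bags: B1 = {1, 2, 3, 4}  B2 = {0, 1, 3, 4}  B3 = {1, 3, 4, 5}  B4 = {1, 3, 4, 6}
Tree: B1–B2, B2–B3, B3–B4
The largest bag has 4 vertices, giving width 3; this decomposition certifies tw(G) ≤ 3. For the lower bound: the 4 vertex sets {1,2}, {0,4}, {3}, {5} are disjoint, each induces a connected subgraph, and every pair is joined by at least one edge of G. Contracting each set to a single vertex therefore yields K_{4} as a minor, and since treewidth is minor-monotone, tw(G) ≥ tw(K_{4}) = 3. Therefore the treewidth is 3.

3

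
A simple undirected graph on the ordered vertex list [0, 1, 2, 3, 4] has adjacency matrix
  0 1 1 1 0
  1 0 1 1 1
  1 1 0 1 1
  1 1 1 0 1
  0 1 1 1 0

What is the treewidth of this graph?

A width-3 tree decomposition is:
Bags: B1 = {0, 1, 2, 3}  B2 = {1, 2, 3, 4}
Tree: B1–B2
Every bag has size at most 4, so the width is 4 − 1 = 3 and tw(G) ≤ 3. For the lower bound, the 4 vertices {0, 1, 2, 3} are pairwise adjacent, and any tree decomposition puts a clique entirely inside one bag — forcing width ≥ 3. Combining the bounds, tw(G) = 3.

3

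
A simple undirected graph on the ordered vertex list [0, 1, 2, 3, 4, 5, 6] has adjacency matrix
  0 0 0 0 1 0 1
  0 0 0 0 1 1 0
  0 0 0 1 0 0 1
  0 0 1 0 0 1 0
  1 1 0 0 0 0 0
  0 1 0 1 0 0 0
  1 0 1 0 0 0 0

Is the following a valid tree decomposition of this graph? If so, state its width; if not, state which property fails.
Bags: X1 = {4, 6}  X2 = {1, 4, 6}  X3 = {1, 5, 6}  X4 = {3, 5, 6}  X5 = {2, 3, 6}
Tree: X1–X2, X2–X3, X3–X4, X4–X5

A tree decomposition must satisfy three properties: every vertex lies in some bag; for every edge, both endpoints lie together in some bag; and for every vertex, the bags containing it form a connected subtree. Here vertex 0 appears in no bag, so the decomposition is invalid.

No — vertex 0 appears in no bag.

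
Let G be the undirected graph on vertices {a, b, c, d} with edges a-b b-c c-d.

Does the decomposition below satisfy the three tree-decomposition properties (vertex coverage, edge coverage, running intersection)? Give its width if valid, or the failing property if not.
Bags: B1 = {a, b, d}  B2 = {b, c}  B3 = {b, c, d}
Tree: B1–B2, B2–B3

A tree decomposition must satisfy three properties: every vertex lies in some bag; for every edge, both endpoints lie together in some bag; and for every vertex, the bags containing it form a connected subtree. Here bags containing vertex d are not connected in the tree, so the decomposition is invalid.

No — bags containing vertex d are not connected in the tree.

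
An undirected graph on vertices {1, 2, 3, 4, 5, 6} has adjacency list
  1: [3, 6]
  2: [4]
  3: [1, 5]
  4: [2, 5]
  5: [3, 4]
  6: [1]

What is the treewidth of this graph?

A width-1 tree decomposition is:
Bags: B1 = {1, 6}  B2 = {1, 3}  B3 = {3, 5}  B4 = {4, 5}  B5 = {2, 4}
Tree: B1–B2, B2–B3, B3–B4, B4–B5
Every bag has size at most 2, so the width is 2 − 1 = 1 and tw(G) ≤ 1. Any graph with an edge has treewidth ≥ 1, and G has the edge 6–1. Therefore the treewidth is 1.

1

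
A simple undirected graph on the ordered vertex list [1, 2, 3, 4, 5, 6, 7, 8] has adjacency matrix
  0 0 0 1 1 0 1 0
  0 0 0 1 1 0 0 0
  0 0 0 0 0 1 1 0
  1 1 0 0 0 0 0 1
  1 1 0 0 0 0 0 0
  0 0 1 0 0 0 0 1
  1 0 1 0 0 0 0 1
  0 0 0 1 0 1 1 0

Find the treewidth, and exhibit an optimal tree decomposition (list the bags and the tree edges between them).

Treewidth 2.
Bags: B1 = {1, 2, 5}  B2 = {1, 2, 4}  B3 = {1, 4, 7}  B4 = {4, 7, 8}  B5 = {3, 7, 8}  B6 = {3, 6, 8}
Tree: B1–B2, B2–B3, B3–B4, B4–B5, B5–B6

The largest bag has 3 vertices, giving width 2; this decomposition certifies tw(G) ≤ 2. Since 5–2–4–1–5 is a cycle in G, G is not acyclic. Forests are exactly the graphs of treewidth ≤ 1, so tw(G) ≥ 2. Combining the bounds, tw(G) = 2.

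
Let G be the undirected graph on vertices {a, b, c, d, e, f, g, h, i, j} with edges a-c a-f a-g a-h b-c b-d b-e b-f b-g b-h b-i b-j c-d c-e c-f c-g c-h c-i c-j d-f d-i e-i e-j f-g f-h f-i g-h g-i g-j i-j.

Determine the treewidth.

4

A width-4 tree decomposition is:
Bags: B1 = {b, c, d, f, i}  B2 = {b, c, f, g, i}  B3 = {b, c, g, i, j}  B4 = {b, c, e, i, j}  B5 = {b, c, f, g, h}  B6 = {a, c, f, g, h}
Tree: B1–B2, B2–B3, B3–B4, B2–B5, B5–B6
The largest bag has 5 vertices, giving width 4; this decomposition certifies tw(G) ≤ 4. Conversely, {a, c, f, g, h} is a clique of size 5, and the vertices of any clique must share a bag in every tree decomposition; so some bag has ≥ 5 vertices and tw(G) ≥ 4. Combining the bounds, tw(G) = 4.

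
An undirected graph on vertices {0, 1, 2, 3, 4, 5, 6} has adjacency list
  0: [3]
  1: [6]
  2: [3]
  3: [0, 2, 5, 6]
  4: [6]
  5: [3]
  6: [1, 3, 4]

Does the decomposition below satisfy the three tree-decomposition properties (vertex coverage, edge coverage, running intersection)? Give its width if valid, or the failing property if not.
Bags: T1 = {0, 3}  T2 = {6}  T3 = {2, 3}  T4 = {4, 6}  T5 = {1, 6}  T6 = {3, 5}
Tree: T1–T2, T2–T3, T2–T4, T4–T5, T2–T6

No — edge (3,6) lies in no bag.

A tree decomposition must satisfy three properties: every vertex lies in some bag; for every edge, both endpoints lie together in some bag; and for every vertex, the bags containing it form a connected subtree. Here edge (3,6) lies in no bag, so the decomposition is invalid.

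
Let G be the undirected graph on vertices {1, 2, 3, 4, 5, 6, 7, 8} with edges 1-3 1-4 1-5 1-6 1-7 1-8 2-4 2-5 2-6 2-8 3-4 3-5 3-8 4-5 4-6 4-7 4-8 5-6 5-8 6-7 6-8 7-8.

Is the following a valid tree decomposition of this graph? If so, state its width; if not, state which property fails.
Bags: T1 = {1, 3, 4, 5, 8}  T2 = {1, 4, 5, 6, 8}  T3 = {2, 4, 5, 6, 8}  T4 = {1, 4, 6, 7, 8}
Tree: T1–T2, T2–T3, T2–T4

Every vertex of G appears in some bag (union = {1, 2, 3, 4, 5, 6, 7, 8}); every edge is covered by a bag; and for each vertex v the set of bags containing v is connected in the bag tree. The decomposition is therefore valid. The largest bag has 5 vertices, so the width is 4.

Yes; width 4.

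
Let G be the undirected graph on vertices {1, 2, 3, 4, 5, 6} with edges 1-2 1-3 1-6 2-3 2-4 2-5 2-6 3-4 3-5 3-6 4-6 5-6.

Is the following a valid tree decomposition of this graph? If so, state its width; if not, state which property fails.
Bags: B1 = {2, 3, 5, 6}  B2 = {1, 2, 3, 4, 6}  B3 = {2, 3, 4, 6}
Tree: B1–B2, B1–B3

No — bags containing vertex 4 are not connected in the tree.

A tree decomposition must satisfy three properties: every vertex lies in some bag; for every edge, both endpoints lie together in some bag; and for every vertex, the bags containing it form a connected subtree. Here bags containing vertex 4 are not connected in the tree, so the decomposition is invalid.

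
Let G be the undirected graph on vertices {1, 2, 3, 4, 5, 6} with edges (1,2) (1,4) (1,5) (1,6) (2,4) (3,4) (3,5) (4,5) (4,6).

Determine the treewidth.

A width-2 tree decomposition is:
Bags: B1 = {1, 4, 5}  B2 = {3, 4, 5}  B3 = {1, 2, 4}  B4 = {1, 4, 6}
Tree: B1–B2, B1–B3, B3–B4
Every bag has size at most 3, so the width is 3 − 1 = 2 and tw(G) ≤ 2. On the other hand G contains the 3-clique {1, 2, 4}. A clique must lie in a single bag of any decomposition, so no decomposition can have width below 2. Therefore the treewidth is 2.

2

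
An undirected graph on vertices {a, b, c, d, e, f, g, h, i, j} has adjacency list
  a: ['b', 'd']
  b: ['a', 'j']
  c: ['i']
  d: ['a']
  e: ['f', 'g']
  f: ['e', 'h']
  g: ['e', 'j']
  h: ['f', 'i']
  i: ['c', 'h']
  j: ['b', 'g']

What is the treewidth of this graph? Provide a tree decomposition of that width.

The largest bag has 2 vertices, giving width 1; this decomposition certifies tw(G) ≤ 1. G has an edge, so its treewidth is at least 1. The upper and lower bounds meet at 1, so that is the treewidth.

Treewidth 1.
Bags: B1 = {c, i}  B2 = {h, i}  B3 = {f, h}  B4 = {e, f}  B5 = {e, g}  B6 = {g, j}  B7 = {b, j}  B8 = {a, b}  B9 = {a, d}
Tree: B1–B2, B2–B3, B3–B4, B4–B5, B5–B6, B6–B7, B7–B8, B8–B9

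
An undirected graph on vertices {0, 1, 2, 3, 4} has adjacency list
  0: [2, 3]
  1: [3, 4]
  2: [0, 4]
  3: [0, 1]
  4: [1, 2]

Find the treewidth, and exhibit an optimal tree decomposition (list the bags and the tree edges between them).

Treewidth 2.
One optimal decomposition is:
Bags: B1 = {0, 2, 3}  B2 = {1, 2, 3}  B3 = {1, 2, 4}
Tree: B1–B2, B2–B3

The largest bag has 3 vertices, giving width 2; this decomposition certifies tw(G) ≤ 2. For the lower bound, G contains the cycle 2–0–3–1–4–2, so G is not a forest; only forests have treewidth ≤ 1, hence tw(G) ≥ 2. The upper and lower bounds meet at 2, so that is the treewidth.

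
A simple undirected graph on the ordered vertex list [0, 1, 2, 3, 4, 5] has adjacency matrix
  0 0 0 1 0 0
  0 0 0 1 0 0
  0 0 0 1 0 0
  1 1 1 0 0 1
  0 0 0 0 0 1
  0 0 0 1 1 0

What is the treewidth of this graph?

A width-1 tree decomposition is:
Bags: B1 = {1, 3}  B2 = {3, 5}  B3 = {2, 3}  B4 = {0, 3}  B5 = {4, 5}
Tree: B1–B2, B1–B3, B3–B4, B2–B5
Each bag holds 2 vertices, so the decomposition has width 1, which upper-bounds the treewidth. G has an edge, so its treewidth is at least 1. The upper and lower bounds meet at 1, so that is the treewidth.

1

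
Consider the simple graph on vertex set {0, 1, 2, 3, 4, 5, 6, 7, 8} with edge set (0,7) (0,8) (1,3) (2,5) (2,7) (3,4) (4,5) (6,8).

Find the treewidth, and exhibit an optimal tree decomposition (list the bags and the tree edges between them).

Treewidth 1.
Bags: B1 = {1, 3}  B2 = {3, 4}  B3 = {4, 5}  B4 = {2, 5}  B5 = {2, 7}  B6 = {0, 7}  B7 = {0, 8}  B8 = {6, 8}
Tree: B1–B2, B2–B3, B3–B4, B4–B5, B5–B6, B6–B7, B7–B8

Every bag has size at most 2, so the width is 2 − 1 = 1 and tw(G) ≤ 1. Since G has at least one edge (e.g. 1–3), it is not an edgeless graph, so tw(G) ≥ 1. The upper and lower bounds meet at 1, so that is the treewidth.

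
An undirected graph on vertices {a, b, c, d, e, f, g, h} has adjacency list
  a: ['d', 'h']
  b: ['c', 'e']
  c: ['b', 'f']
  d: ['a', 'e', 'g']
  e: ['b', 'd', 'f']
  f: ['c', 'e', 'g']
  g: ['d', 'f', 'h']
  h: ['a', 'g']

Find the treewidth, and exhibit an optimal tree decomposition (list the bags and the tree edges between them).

The largest bag has 3 vertices, giving width 2; this decomposition certifies tw(G) ≤ 2. The edges a–h–g–d–a form a cycle, so G is not a tree and its treewidth is at least 2. The upper and lower bounds meet at 2, so that is the treewidth.

Treewidth 2.
One such decomposition:
Bags: B1 = {a, d, h}  B2 = {d, g, h}  B3 = {d, e, g}  B4 = {e, f, g}  B5 = {b, e, f}  B6 = {b, c, f}
Tree: B1–B2, B2–B3, B3–B4, B4–B5, B5–B6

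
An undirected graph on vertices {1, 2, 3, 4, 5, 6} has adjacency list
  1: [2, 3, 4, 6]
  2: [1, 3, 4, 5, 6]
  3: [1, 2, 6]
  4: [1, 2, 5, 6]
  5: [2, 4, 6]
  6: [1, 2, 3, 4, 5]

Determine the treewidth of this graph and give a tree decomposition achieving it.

The largest bag has 4 vertices, giving width 3; this decomposition certifies tw(G) ≤ 3. Conversely, {1, 2, 3, 6} is a clique of size 4, and the vertices of any clique must share a bag in every tree decomposition; so some bag has ≥ 4 vertices and tw(G) ≥ 3. Combining the bounds, tw(G) = 3.

Treewidth 3.
One such decomposition:
Bags: B1 = {1, 2, 3, 6}  B2 = {1, 2, 4, 6}  B3 = {2, 4, 5, 6}
Tree: B1–B2, B2–B3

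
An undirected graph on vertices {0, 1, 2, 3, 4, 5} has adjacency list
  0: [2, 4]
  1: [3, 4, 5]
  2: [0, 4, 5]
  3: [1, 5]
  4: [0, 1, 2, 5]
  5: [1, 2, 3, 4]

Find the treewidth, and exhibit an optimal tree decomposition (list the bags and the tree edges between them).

Treewidth 2.
One optimal decomposition is:
Bags: B1 = {2, 4, 5}  B2 = {1, 4, 5}  B3 = {1, 3, 5}  B4 = {0, 2, 4}
Tree: B1–B2, B2–B3, B1–B4

Each bag holds 3 vertices, so the decomposition has width 2, which upper-bounds the treewidth. On the other hand G contains the 3-clique {1, 3, 5}. A clique must lie in a single bag of any decomposition, so no decomposition can have width below 2. Combining the bounds, tw(G) = 2.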